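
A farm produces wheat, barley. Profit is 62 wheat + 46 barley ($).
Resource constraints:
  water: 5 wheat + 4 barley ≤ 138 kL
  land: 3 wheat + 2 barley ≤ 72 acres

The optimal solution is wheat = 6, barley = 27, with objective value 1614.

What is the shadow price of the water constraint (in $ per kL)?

Check each constraint at x*: water 138/138 (tight); land 72/72 (tight).
Dual feasibility on the basic columns requires 5·y_water + 3·y_land = 62, 4·y_water + 2·y_land = 46.
→ y_water = 7 and y_land = 9.
Shadow price of water = 7.

7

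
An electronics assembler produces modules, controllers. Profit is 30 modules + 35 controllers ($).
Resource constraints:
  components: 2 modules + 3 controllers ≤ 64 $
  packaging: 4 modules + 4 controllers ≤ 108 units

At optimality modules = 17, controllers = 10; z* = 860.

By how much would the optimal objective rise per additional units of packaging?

Both components and packaging are binding at x*.
From A_Bᵀ y = c: 2·y_components + 4·y_packaging = 30; 3·y_components + 4·y_packaging = 35.
Solving: y_components = 5, y_packaging = 5.
Shadow price of packaging = 5.

5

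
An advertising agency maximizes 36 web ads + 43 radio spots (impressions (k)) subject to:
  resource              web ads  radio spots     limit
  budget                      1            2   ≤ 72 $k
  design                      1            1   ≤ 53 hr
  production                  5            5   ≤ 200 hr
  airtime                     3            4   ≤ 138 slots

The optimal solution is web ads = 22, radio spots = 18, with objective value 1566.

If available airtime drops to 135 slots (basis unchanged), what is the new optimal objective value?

1545

Binding: production and airtime. Non-binding: budget (14 unused), design (13 unused).
By complementary slackness, y = 0 for the non-binding constraints.
From A_Bᵀ y = c: 5·y_production + 3·y_airtime = 36; 5·y_production + 4·y_airtime = 43.
Solving: y_production = 3, y_airtime = 7.
Δz = y_airtime·Δb = 7 × (-3) = -21, so new z* = 1566 − 21 = 1545.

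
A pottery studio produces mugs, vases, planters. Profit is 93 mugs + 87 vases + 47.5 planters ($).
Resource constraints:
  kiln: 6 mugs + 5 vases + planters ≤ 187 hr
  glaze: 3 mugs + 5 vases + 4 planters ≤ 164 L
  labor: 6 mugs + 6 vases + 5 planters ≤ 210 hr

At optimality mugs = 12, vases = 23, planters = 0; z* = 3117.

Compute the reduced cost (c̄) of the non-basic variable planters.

Binding: kiln and labor. Non-binding: glaze (13 unused).
By complementary slackness, y = 0 for the non-binding constraint.
The binding rows give the dual system: 6·y_kiln + 6·y_labor = 93 and 5·y_kiln + 6·y_labor = 87.
→ y_kiln = 6 and y_labor = 9.5.
Reduced cost of planters: c₃ − yᵀa₃ = 47.5 − (6·1 + 9.5·5) = 47.5 − 53.5 = -6.

-6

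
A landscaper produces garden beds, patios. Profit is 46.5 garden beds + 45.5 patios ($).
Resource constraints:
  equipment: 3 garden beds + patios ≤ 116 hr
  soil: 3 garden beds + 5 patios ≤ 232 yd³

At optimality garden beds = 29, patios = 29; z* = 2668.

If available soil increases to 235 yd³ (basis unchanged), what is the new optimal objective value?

2690.5

Check each constraint at x*: equipment 116/116 (tight); soil 232/232 (tight).
From A_Bᵀ y = c: 3·y_equipment + 3·y_soil = 46.5; 1·y_equipment + 5·y_soil = 45.5.
Solving: y_equipment = 8, y_soil = 7.5.
Δz = y_soil·Δb = 7.5 × (3) = 22.5, so new z* = 2668 + 22.5 = 2690.5.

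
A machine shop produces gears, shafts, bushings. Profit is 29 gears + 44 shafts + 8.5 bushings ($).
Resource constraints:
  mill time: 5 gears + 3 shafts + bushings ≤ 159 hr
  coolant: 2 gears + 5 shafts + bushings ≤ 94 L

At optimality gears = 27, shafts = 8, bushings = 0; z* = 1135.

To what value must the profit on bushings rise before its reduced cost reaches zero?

10

Both mill time and coolant are binding at x*.
From A_Bᵀ y = c: 5·y_mill time + 2·y_coolant = 29; 3·y_mill time + 5·y_coolant = 44.
→ y_mill time = 3 and y_coolant = 7.
bushings enters the basis when its profit ≥ yᵀa₃ = 3·1 + 7·1 = 10.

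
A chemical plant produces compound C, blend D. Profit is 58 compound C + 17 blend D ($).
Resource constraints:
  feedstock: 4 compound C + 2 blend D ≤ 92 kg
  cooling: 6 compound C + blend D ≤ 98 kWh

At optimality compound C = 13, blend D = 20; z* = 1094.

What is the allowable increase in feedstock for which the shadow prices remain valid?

104

Binding constraints: feedstock, cooling. The basis is B = [[4,2],[6,1]] with det -8.
Per unit increase in feedstock, x* moves by d = (-0.125, 0.75).
The basis stays optimal until compound C reaches 0; allowable increase = 104 kg.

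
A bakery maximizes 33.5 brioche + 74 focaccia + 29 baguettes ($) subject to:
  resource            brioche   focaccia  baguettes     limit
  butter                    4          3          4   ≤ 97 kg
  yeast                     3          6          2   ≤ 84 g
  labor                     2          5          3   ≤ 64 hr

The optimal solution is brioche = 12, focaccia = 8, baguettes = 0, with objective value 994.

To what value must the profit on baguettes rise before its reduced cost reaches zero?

34

Check each constraint at x*: butter 72/97 (slack 25); yeast 84/84 (tight); labor 64/64 (tight).
Slack constraints have shadow price 0 (complementary slackness).
From A_Bᵀ y = c: 3·y_yeast + 2·y_labor = 33.5; 6·y_yeast + 5·y_labor = 74.
Solving: y_yeast = 6.5, y_labor = 7.
baguettes enters the basis when its profit ≥ yᵀa₃ = 6.5·2 + 7·3 = 34.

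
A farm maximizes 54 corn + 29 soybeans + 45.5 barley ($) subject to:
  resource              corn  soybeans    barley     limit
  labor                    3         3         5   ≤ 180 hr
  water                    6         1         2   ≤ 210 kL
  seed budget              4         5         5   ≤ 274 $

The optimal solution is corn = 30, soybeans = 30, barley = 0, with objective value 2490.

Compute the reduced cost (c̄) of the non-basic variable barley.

Check each constraint at x*: labor 180/180 (tight); water 210/210 (tight); seed budget 270/274 (slack 4).
By complementary slackness, y = 0 for the non-binding constraint.
Dual feasibility on the basic columns requires 3·y_labor + 6·y_water = 54, 3·y_labor + 1·y_water = 29.
→ y_labor = 8 and y_water = 5.
Reduced cost of barley: c₃ − yᵀa₃ = 45.5 − (8·5 + 5·2) = 45.5 − 50 = -4.5.

-4.5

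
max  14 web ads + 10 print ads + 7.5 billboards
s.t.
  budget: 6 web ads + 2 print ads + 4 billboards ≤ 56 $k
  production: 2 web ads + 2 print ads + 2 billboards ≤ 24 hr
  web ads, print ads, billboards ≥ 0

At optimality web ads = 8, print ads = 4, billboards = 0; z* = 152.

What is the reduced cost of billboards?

-4.5

At the optimum: budget uses 56 of 56 (binding); production uses 24 of 24 (binding).
From A_Bᵀ y = c: 6·y_budget + 2·y_production = 14; 2·y_budget + 2·y_production = 10.
Solving: y_budget = 1, y_production = 4.
Reduced cost of billboards: c₃ − yᵀa₃ = 7.5 − (1·4 + 4·2) = 7.5 − 12 = -4.5.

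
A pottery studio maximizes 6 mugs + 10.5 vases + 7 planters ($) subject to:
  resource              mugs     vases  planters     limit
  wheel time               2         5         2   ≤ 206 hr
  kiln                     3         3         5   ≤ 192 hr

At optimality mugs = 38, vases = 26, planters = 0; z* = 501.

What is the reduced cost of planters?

-1

At the optimum: wheel time uses 206 of 206 (binding); kiln uses 192 of 192 (binding).
Dual feasibility on the basic columns requires 2·y_wheel time + 3·y_kiln = 6, 5·y_wheel time + 3·y_kiln = 10.5.
This yields shadow prices y_wheel time = 1.5, y_kiln = 1.
Reduced cost of planters: c₃ − yᵀa₃ = 7 − (1.5·2 + 1·5) = 7 − 8 = -1.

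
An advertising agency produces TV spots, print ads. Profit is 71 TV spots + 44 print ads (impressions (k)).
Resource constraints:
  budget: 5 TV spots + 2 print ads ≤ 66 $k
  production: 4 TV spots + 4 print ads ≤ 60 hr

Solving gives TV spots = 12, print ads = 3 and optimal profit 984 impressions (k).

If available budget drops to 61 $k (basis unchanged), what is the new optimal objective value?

939

At the optimum: budget uses 66 of 66 (binding); production uses 60 of 60 (binding).
The binding rows give the dual system: 5·y_budget + 4·y_production = 71 and 2·y_budget + 4·y_production = 44.
→ y_budget = 9 and y_production = 6.5.
Δz = y_budget·Δb = 9 × (-5) = -45, so new z* = 984 − 45 = 939.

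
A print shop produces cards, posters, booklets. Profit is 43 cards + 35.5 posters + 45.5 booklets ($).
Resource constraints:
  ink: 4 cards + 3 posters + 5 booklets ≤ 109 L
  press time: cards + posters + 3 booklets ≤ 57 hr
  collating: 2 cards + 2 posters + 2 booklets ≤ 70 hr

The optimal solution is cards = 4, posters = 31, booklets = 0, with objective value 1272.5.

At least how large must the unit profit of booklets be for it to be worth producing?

At the optimum: ink uses 109 of 109 (binding); press time uses 35 of 57 (slack = 22); collating uses 70 of 70 (binding).
By complementary slackness, y = 0 for the non-binding constraint.
From A_Bᵀ y = c: 4·y_ink + 2·y_collating = 43; 3·y_ink + 2·y_collating = 35.5.
Solving: y_ink = 7.5, y_collating = 6.5.
booklets enters the basis when its profit ≥ yᵀa₃ = 7.5·5 + 6.5·2 = 50.5.

50.5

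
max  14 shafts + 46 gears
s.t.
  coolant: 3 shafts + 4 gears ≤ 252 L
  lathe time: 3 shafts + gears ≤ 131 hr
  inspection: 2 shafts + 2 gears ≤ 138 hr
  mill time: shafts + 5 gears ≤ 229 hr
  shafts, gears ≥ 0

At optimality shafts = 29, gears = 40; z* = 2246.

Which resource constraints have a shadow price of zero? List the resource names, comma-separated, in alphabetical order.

coolant, lathe time

coolant: 247/252 (slack 5)
lathe time: 127/131 (slack 4)
inspection: 138/138 (binding)
mill time: 229/229 (binding)
By complementary slackness, a constraint with positive slack has shadow price 0 → coolant, lathe time.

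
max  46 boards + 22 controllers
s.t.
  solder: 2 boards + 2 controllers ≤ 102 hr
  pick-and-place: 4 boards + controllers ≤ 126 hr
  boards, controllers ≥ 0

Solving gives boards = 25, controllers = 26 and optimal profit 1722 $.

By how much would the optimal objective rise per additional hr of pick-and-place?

8

At the optimum: solder uses 102 of 102 (binding); pick-and-place uses 126 of 126 (binding).
The binding rows give the dual system: 2·y_solder + 4·y_pick-and-place = 46 and 2·y_solder + 1·y_pick-and-place = 22.
→ y_solder = 7 and y_pick-and-place = 8.
Shadow price of pick-and-place = 8.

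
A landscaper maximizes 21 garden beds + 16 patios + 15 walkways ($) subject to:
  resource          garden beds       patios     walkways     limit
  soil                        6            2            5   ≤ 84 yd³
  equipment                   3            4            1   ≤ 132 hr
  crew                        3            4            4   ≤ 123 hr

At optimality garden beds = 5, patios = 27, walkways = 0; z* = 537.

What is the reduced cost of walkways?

-7

Check each constraint at x*: soil 84/84 (tight); equipment 123/132 (slack 9); crew 123/123 (tight).
By complementary slackness, y = 0 for the non-binding constraint.
The binding rows give the dual system: 6·y_soil + 3·y_crew = 21 and 2·y_soil + 4·y_crew = 16.
This yields shadow prices y_soil = 2, y_crew = 3.
Reduced cost of walkways: c₃ − yᵀa₃ = 15 − (2·5 + 3·4) = 15 − 22 = -7.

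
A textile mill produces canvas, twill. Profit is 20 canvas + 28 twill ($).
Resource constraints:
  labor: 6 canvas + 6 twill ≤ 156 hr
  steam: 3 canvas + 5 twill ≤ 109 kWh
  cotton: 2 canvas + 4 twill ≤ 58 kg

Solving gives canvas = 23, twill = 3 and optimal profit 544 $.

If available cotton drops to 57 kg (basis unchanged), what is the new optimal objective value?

Check each constraint at x*: labor 156/156 (tight); steam 84/109 (slack 25); cotton 58/58 (tight).
Since steam is not tight, its dual is 0.
Dual feasibility on the basic columns requires 6·y_labor + 2·y_cotton = 20, 6·y_labor + 4·y_cotton = 28.
This yields shadow prices y_labor = 2, y_cotton = 4.
Δz = y_cotton·Δb = 4 × (-1) = -4, so new z* = 544 − 4 = 540.

540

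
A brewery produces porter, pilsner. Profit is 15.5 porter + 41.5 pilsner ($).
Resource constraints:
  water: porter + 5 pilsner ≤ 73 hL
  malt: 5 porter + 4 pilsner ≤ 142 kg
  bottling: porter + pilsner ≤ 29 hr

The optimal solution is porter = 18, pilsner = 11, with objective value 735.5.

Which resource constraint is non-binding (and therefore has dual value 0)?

malt

water: 73/73 (binding)
malt: 134/142 (slack 8)
bottling: 29/29 (binding)
By complementary slackness, a constraint with positive slack has shadow price 0 → malt.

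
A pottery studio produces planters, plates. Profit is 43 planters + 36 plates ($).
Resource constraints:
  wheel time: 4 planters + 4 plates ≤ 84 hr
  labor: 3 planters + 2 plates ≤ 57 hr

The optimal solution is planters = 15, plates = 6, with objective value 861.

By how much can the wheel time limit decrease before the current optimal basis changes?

8

Binding constraints: wheel time, labor. The basis is B = [[4,4],[3,2]] with det -4.
Per unit decrease in wheel time, x* moves by d = (0.5, -0.75).
The basis stays optimal until plates reaches 0; allowable decrease = 8 hr.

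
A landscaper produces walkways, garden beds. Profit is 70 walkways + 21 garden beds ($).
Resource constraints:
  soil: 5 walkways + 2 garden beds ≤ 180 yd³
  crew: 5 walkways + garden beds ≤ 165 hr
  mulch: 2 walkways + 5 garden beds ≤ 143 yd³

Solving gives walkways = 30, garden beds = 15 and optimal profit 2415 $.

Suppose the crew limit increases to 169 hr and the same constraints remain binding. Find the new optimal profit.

Check each constraint at x*: soil 180/180 (tight); crew 165/165 (tight); mulch 135/143 (slack 8).
By complementary slackness, y = 0 for the non-binding constraint.
From A_Bᵀ y = c: 5·y_soil + 5·y_crew = 70; 2·y_soil + 1·y_crew = 21.
This yields shadow prices y_soil = 7, y_crew = 7.
Δz = y_crew·Δb = 7 × (4) = 28, so new z* = 2415 + 28 = 2443.

2443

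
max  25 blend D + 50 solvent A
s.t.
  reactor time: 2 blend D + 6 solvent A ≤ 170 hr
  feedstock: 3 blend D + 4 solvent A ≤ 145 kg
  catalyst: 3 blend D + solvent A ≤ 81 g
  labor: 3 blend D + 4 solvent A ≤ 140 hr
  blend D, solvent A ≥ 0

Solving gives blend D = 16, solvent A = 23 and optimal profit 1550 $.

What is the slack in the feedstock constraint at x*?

5

feedstock used = 3·16 + 4·23 = 140; slack = 145 − 140 = 5.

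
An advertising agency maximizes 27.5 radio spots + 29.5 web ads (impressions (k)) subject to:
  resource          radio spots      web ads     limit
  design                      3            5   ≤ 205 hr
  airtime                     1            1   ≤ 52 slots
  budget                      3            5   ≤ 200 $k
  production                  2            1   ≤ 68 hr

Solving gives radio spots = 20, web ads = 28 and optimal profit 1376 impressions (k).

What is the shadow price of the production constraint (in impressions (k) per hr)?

7

Binding: budget and production. Non-binding: design (5 unused), airtime (4 unused).
Slack constraints have shadow price 0 (complementary slackness).
From A_Bᵀ y = c: 3·y_budget + 2·y_production = 27.5; 5·y_budget + 1·y_production = 29.5.
→ y_budget = 4.5 and y_production = 7.
Shadow price of production = 7.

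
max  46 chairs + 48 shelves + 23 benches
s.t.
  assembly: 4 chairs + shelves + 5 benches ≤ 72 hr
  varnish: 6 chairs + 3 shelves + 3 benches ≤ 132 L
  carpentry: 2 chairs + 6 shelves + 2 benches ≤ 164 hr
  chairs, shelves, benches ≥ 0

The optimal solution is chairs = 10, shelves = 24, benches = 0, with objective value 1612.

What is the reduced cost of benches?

-5

Check each constraint at x*: assembly 64/72 (slack 8); varnish 132/132 (tight); carpentry 164/164 (tight).
Since assembly is not tight, its dual is 0.
Dual feasibility on the basic columns requires 6·y_varnish + 2·y_carpentry = 46, 3·y_varnish + 6·y_carpentry = 48.
This yields shadow prices y_varnish = 6, y_carpentry = 5.
Reduced cost of benches: c₃ − yᵀa₃ = 23 − (6·3 + 5·2) = 23 − 28 = -5.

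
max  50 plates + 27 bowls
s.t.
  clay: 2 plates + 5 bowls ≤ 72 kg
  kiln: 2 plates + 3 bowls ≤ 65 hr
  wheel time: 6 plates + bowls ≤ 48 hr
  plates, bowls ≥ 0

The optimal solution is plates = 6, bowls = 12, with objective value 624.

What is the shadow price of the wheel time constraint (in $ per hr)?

7

Check each constraint at x*: clay 72/72 (tight); kiln 48/65 (slack 17); wheel time 48/48 (tight).
By complementary slackness, y = 0 for the non-binding constraint.
From A_Bᵀ y = c: 2·y_clay + 6·y_wheel time = 50; 5·y_clay + 1·y_wheel time = 27.
Solving: y_clay = 4, y_wheel time = 7.
Shadow price of wheel time = 7.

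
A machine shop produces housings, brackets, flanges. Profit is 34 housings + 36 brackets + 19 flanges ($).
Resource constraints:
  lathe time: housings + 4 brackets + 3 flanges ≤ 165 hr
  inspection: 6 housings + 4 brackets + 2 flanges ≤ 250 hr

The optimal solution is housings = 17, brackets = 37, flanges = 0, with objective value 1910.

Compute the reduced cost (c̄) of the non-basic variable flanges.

-3

At the optimum: lathe time uses 165 of 165 (binding); inspection uses 250 of 250 (binding).
From A_Bᵀ y = c: 1·y_lathe time + 6·y_inspection = 34; 4·y_lathe time + 4·y_inspection = 36.
This yields shadow prices y_lathe time = 4, y_inspection = 5.
Reduced cost of flanges: c₃ − yᵀa₃ = 19 − (4·3 + 5·2) = 19 − 22 = -3.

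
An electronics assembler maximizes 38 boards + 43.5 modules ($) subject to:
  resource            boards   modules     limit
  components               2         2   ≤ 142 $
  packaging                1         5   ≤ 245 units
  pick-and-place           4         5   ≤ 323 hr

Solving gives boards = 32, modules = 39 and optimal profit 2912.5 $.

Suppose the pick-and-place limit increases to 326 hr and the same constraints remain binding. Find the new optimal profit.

Binding: components and pick-and-place. Non-binding: packaging (18 unused).
Slack constraints have shadow price 0 (complementary slackness).
Dual feasibility on the basic columns requires 2·y_components + 4·y_pick-and-place = 38, 2·y_components + 5·y_pick-and-place = 43.5.
→ y_components = 8 and y_pick-and-place = 5.5.
Δz = y_pick-and-place·Δb = 5.5 × (3) = 16.5, so new z* = 2912.5 + 16.5 = 2929.

2929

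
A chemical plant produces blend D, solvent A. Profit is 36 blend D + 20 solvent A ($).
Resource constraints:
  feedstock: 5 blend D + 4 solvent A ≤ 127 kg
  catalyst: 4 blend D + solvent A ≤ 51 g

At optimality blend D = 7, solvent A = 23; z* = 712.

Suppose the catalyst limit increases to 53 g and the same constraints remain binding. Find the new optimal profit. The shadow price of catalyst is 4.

Δb = 2, so new z* = 712 + (4)·(2) = 712 + 8 = 720.

720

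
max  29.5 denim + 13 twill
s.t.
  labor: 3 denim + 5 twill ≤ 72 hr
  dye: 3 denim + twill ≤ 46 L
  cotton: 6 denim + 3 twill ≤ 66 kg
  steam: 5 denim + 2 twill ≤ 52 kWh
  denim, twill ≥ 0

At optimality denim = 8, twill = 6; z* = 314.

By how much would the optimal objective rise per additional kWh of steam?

Binding: cotton and steam. Non-binding: labor (18 unused), dye (16 unused).
By complementary slackness, y = 0 for the non-binding constraints.
From A_Bᵀ y = c: 6·y_cotton + 5·y_steam = 29.5; 3·y_cotton + 2·y_steam = 13.
→ y_cotton = 2 and y_steam = 3.5.
Shadow price of steam = 3.5.

3.5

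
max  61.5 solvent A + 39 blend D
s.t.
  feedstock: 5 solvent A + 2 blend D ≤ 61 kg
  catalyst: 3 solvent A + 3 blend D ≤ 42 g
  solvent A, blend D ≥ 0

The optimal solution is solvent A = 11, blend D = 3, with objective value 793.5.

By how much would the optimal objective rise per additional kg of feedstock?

7.5

At the optimum: feedstock uses 61 of 61 (binding); catalyst uses 42 of 42 (binding).
From A_Bᵀ y = c: 5·y_feedstock + 3·y_catalyst = 61.5; 2·y_feedstock + 3·y_catalyst = 39.
→ y_feedstock = 7.5 and y_catalyst = 8.
Shadow price of feedstock = 7.5.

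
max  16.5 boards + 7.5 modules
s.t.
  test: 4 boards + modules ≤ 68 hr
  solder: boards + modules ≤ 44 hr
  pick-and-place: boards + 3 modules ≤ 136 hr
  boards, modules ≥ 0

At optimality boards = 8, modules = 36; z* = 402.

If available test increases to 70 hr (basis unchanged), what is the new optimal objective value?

408

At the optimum: test uses 68 of 68 (binding); solder uses 44 of 44 (binding); pick-and-place uses 116 of 136 (slack = 20).
Slack constraints have shadow price 0 (complementary slackness).
From A_Bᵀ y = c: 4·y_test + 1·y_solder = 16.5; 1·y_test + 1·y_solder = 7.5.
Solving: y_test = 3, y_solder = 4.5.
Δz = y_test·Δb = 3 × (2) = 6, so new z* = 402 + 6 = 408.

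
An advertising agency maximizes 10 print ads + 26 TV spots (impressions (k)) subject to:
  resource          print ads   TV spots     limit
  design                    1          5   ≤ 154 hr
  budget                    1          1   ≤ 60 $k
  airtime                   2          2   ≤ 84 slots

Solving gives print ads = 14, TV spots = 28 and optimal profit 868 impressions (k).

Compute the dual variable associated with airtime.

Binding: design and airtime. Non-binding: budget (18 unused).
Slack constraints have shadow price 0 (complementary slackness).
The binding rows give the dual system: 1·y_design + 2·y_airtime = 10 and 5·y_design + 2·y_airtime = 26.
This yields shadow prices y_design = 4, y_airtime = 3.
Shadow price of airtime = 3.

3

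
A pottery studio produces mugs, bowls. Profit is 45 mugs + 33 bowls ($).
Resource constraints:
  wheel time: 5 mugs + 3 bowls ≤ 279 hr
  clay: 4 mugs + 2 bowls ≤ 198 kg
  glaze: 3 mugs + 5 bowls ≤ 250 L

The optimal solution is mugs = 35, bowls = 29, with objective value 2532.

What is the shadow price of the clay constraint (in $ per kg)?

Binding: clay and glaze. Non-binding: wheel time (17 unused).
By complementary slackness, y = 0 for the non-binding constraint.
From A_Bᵀ y = c: 4·y_clay + 3·y_glaze = 45; 2·y_clay + 5·y_glaze = 33.
This yields shadow prices y_clay = 9, y_glaze = 3.
Shadow price of clay = 9.

9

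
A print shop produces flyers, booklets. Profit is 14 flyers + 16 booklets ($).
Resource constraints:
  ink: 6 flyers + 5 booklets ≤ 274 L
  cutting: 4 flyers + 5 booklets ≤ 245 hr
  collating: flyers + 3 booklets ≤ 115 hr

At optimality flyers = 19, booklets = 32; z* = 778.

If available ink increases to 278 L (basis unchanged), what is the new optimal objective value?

At the optimum: ink uses 274 of 274 (binding); cutting uses 236 of 245 (slack = 9); collating uses 115 of 115 (binding).
Since cutting is not tight, its dual is 0.
From A_Bᵀ y = c: 6·y_ink + 1·y_collating = 14; 5·y_ink + 3·y_collating = 16.
Solving: y_ink = 2, y_collating = 2.
Δz = y_ink·Δb = 2 × (4) = 8, so new z* = 778 + 8 = 786.

786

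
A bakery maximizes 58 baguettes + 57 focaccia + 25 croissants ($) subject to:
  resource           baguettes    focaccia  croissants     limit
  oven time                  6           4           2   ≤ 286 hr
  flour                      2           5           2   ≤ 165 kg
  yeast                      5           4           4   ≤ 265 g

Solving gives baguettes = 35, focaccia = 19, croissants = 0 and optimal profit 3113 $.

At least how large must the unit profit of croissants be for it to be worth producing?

26

Binding: oven time and flour. Non-binding: yeast (14 unused).
Since yeast is not tight, its dual is 0.
The binding rows give the dual system: 6·y_oven time + 2·y_flour = 58 and 4·y_oven time + 5·y_flour = 57.
This yields shadow prices y_oven time = 8, y_flour = 5.
croissants enters the basis when its profit ≥ yᵀa₃ = 8·2 + 5·2 = 26.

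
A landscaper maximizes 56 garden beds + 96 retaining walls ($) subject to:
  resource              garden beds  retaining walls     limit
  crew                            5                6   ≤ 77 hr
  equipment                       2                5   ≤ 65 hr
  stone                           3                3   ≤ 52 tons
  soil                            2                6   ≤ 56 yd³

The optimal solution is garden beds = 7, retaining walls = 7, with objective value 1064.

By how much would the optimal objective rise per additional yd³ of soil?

Binding: crew and soil. Non-binding: equipment (16 unused), stone (10 unused).
Since equipment, stone are not tight, their duals are 0.
Dual feasibility on the basic columns requires 5·y_crew + 2·y_soil = 56, 6·y_crew + 6·y_soil = 96.
This yields shadow prices y_crew = 8, y_soil = 8.
Shadow price of soil = 8.

8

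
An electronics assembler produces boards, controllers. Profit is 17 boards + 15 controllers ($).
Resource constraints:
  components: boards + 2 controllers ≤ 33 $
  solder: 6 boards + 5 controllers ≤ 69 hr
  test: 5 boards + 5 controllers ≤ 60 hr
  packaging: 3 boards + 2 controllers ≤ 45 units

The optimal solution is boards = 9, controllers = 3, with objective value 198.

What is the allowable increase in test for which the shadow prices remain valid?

Binding constraints: solder, test. The basis is B = [[6,5],[5,5]] with det 5.
Per unit increase in test, x* moves by d = (-1, 1.2).
The basis stays optimal until boards reaches 0; allowable increase = 9 hr.

9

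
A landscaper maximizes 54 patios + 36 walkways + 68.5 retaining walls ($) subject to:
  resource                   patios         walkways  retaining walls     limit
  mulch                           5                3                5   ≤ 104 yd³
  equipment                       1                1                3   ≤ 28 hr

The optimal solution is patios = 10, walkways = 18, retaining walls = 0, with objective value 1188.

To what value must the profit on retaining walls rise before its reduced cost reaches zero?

Check each constraint at x*: mulch 104/104 (tight); equipment 28/28 (tight).
The binding rows give the dual system: 5·y_mulch + 1·y_equipment = 54 and 3·y_mulch + 1·y_equipment = 36.
Solving: y_mulch = 9, y_equipment = 9.
retaining walls enters the basis when its profit ≥ yᵀa₃ = 9·5 + 9·3 = 72.

72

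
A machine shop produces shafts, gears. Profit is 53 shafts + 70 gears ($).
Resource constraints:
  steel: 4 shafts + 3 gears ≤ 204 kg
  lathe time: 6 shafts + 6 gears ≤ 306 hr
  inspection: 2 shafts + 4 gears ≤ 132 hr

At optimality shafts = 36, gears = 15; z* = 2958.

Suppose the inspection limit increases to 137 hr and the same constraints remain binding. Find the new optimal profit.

3000.5

Binding: lathe time and inspection. Non-binding: steel (15 unused).
By complementary slackness, y = 0 for the non-binding constraint.
From A_Bᵀ y = c: 6·y_lathe time + 2·y_inspection = 53; 6·y_lathe time + 4·y_inspection = 70.
→ y_lathe time = 6 and y_inspection = 8.5.
Δz = y_inspection·Δb = 8.5 × (5) = 42.5, so new z* = 2958 + 42.5 = 3000.5.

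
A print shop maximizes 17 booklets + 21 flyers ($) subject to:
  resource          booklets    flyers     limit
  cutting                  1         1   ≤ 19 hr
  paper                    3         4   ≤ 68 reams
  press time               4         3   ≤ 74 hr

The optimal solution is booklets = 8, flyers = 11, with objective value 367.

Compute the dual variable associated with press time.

0

At the optimum: cutting uses 19 of 19 (binding); paper uses 68 of 68 (binding); press time uses 65 of 74 (slack = 9).
Since press time is not tight, its dual is 0.
From A_Bᵀ y = c: 1·y_cutting + 3·y_paper = 17; 1·y_cutting + 4·y_paper = 21.
This yields shadow prices y_cutting = 5, y_paper = 4.
Shadow price of press time = 0.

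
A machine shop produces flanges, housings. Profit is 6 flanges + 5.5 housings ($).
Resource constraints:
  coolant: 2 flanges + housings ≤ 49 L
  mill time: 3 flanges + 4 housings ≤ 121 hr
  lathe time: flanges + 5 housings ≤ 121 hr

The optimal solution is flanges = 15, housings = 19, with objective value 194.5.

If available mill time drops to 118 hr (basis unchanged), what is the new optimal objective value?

Check each constraint at x*: coolant 49/49 (tight); mill time 121/121 (tight); lathe time 110/121 (slack 11).
Since lathe time is not tight, its dual is 0.
From A_Bᵀ y = c: 2·y_coolant + 3·y_mill time = 6; 1·y_coolant + 4·y_mill time = 5.5.
This yields shadow prices y_coolant = 1.5, y_mill time = 1.
Δz = y_mill time·Δb = 1 × (-3) = -3, so new z* = 194.5 − 3 = 191.5.

191.5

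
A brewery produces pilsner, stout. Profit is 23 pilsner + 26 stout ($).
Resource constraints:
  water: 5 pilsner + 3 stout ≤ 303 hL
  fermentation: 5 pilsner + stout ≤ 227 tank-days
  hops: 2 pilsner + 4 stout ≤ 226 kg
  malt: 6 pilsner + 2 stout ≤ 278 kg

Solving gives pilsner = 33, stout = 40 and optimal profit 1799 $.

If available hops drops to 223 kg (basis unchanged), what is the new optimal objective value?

1782.5

Binding: hops and malt. Non-binding: water (18 unused), fermentation (22 unused).
Since water, fermentation are not tight, their duals are 0.
The binding rows give the dual system: 2·y_hops + 6·y_malt = 23 and 4·y_hops + 2·y_malt = 26.
This yields shadow prices y_hops = 5.5, y_malt = 2.
Δz = y_hops·Δb = 5.5 × (-3) = -16.5, so new z* = 1799 − 16.5 = 1782.5.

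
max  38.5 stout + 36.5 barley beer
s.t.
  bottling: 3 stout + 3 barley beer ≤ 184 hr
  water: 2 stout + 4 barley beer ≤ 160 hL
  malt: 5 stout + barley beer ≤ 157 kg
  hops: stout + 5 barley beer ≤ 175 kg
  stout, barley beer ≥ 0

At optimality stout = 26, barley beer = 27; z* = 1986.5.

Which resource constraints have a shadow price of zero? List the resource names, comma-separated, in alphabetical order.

bottling: 159/184 (slack 25)
water: 160/160 (binding)
malt: 157/157 (binding)
hops: 161/175 (slack 14)
By complementary slackness, a constraint with positive slack has shadow price 0 → bottling, hops.

bottling, hops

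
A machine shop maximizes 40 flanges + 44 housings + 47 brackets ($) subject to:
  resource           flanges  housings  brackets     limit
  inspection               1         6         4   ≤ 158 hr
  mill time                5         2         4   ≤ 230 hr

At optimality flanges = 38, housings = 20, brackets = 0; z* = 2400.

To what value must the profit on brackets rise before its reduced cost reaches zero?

48

At the optimum: inspection uses 158 of 158 (binding); mill time uses 230 of 230 (binding).
Dual feasibility on the basic columns requires 1·y_inspection + 5·y_mill time = 40, 6·y_inspection + 2·y_mill time = 44.
This yields shadow prices y_inspection = 5, y_mill time = 7.
brackets enters the basis when its profit ≥ yᵀa₃ = 5·4 + 7·4 = 48.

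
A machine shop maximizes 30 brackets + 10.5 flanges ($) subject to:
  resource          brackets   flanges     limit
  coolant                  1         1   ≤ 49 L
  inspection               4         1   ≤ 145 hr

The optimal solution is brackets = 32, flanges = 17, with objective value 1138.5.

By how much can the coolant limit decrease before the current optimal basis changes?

Binding constraints: coolant, inspection. The basis is B = [[1,1],[4,1]] with det -3.
Per unit decrease in coolant, x* moves by d = (0.3333, -1.3333).
The basis stays optimal until flanges reaches 0; allowable decrease = 12.75 L.

12.75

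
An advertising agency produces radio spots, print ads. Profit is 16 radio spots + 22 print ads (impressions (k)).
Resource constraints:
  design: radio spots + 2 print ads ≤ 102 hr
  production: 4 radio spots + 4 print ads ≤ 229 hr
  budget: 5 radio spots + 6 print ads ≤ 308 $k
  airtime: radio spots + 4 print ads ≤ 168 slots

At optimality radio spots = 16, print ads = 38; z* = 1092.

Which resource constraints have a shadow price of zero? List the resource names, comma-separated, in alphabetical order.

design: 92/102 (slack 10)
production: 216/229 (slack 13)
budget: 308/308 (binding)
airtime: 168/168 (binding)
By complementary slackness, a constraint with positive slack has shadow price 0 → design, production.

design, production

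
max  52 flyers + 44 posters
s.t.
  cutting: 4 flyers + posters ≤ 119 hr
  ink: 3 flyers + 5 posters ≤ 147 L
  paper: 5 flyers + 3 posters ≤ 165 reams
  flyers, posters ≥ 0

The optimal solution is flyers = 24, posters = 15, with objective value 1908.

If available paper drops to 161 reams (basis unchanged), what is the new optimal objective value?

Check each constraint at x*: cutting 111/119 (slack 8); ink 147/147 (tight); paper 165/165 (tight).
Slack constraints have shadow price 0 (complementary slackness).
The binding rows give the dual system: 3·y_ink + 5·y_paper = 52 and 5·y_ink + 3·y_paper = 44.
→ y_ink = 4 and y_paper = 8.
Δz = y_paper·Δb = 8 × (-4) = -32, so new z* = 1908 − 32 = 1876.

1876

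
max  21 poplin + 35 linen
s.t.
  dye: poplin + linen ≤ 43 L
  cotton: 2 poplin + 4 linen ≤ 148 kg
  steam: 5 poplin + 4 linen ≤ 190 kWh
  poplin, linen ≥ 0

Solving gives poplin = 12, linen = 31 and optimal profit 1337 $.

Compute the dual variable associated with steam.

Check each constraint at x*: dye 43/43 (tight); cotton 148/148 (tight); steam 184/190 (slack 6).
By complementary slackness, y = 0 for the non-binding constraint.
From A_Bᵀ y = c: 1·y_dye + 2·y_cotton = 21; 1·y_dye + 4·y_cotton = 35.
This yields shadow prices y_dye = 7, y_cotton = 7.
Shadow price of steam = 0.

0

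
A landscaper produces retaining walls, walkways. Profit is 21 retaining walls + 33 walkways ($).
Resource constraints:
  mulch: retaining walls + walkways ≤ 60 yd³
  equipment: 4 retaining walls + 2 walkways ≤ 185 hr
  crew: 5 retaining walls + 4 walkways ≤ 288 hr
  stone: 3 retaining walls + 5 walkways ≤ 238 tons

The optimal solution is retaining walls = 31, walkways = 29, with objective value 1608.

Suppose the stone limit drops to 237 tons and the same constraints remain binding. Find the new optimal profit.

Binding: mulch and stone. Non-binding: equipment (3 unused), crew (17 unused).
By complementary slackness, y = 0 for the non-binding constraints.
From A_Bᵀ y = c: 1·y_mulch + 3·y_stone = 21; 1·y_mulch + 5·y_stone = 33.
This yields shadow prices y_mulch = 3, y_stone = 6.
Δz = y_stone·Δb = 6 × (-1) = -6, so new z* = 1608 − 6 = 1602.

1602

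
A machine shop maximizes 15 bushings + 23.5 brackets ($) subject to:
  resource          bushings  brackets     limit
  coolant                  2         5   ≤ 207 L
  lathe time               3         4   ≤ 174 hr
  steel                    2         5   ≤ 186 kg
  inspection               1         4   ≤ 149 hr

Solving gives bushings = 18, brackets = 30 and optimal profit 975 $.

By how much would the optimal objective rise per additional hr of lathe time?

4

Binding: lathe time and steel. Non-binding: coolant (21 unused), inspection (11 unused).
By complementary slackness, y = 0 for the non-binding constraints.
From A_Bᵀ y = c: 3·y_lathe time + 2·y_steel = 15; 4·y_lathe time + 5·y_steel = 23.5.
→ y_lathe time = 4 and y_steel = 1.5.
Shadow price of lathe time = 4.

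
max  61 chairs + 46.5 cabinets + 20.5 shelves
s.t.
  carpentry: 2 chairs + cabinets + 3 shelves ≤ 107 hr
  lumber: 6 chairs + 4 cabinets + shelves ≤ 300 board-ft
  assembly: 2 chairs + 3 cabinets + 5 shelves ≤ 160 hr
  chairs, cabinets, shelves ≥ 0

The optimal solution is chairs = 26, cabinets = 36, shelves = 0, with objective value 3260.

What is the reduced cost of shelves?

Binding: lumber and assembly. Non-binding: carpentry (19 unused).
Slack constraints have shadow price 0 (complementary slackness).
The binding rows give the dual system: 6·y_lumber + 2·y_assembly = 61 and 4·y_lumber + 3·y_assembly = 46.5.
This yields shadow prices y_lumber = 9, y_assembly = 3.5.
Reduced cost of shelves: c₃ − yᵀa₃ = 20.5 − (9·1 + 3.5·5) = 20.5 − 26.5 = -6.

-6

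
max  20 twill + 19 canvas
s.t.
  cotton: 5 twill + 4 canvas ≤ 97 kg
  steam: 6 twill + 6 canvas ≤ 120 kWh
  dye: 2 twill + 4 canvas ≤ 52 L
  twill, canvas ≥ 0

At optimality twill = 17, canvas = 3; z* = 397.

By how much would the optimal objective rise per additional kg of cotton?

Check each constraint at x*: cotton 97/97 (tight); steam 120/120 (tight); dye 46/52 (slack 6).
Slack constraints have shadow price 0 (complementary slackness).
Dual feasibility on the basic columns requires 5·y_cotton + 6·y_steam = 20, 4·y_cotton + 6·y_steam = 19.
This yields shadow prices y_cotton = 1, y_steam = 2.5.
Shadow price of cotton = 1.

1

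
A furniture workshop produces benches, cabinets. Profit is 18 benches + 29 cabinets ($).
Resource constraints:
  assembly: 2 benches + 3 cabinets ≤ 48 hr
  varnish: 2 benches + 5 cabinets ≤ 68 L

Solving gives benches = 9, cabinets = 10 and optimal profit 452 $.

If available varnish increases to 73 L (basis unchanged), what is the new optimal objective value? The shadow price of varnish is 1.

Δb = 5, so new z* = 452 + (1)·(5) = 452 + 5 = 457.

457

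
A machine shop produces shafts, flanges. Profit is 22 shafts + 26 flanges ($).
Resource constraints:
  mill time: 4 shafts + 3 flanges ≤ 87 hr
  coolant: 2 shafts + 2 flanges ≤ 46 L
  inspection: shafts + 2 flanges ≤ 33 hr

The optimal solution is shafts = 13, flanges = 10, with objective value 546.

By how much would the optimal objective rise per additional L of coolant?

Binding: coolant and inspection. Non-binding: mill time (5 unused).
Slack constraints have shadow price 0 (complementary slackness).
Dual feasibility on the basic columns requires 2·y_coolant + 1·y_inspection = 22, 2·y_coolant + 2·y_inspection = 26.
Solving: y_coolant = 9, y_inspection = 4.
Shadow price of coolant = 9.

9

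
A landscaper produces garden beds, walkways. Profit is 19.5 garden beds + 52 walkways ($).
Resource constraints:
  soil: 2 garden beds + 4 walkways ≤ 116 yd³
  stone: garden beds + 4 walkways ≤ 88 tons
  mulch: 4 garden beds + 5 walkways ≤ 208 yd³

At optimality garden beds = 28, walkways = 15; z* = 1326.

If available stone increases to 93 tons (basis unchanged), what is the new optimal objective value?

Binding: soil and stone. Non-binding: mulch (21 unused).
Since mulch is not tight, its dual is 0.
The binding rows give the dual system: 2·y_soil + 1·y_stone = 19.5 and 4·y_soil + 4·y_stone = 52.
This yields shadow prices y_soil = 6.5, y_stone = 6.5.
Δz = y_stone·Δb = 6.5 × (5) = 32.5, so new z* = 1326 + 32.5 = 1358.5.

1358.5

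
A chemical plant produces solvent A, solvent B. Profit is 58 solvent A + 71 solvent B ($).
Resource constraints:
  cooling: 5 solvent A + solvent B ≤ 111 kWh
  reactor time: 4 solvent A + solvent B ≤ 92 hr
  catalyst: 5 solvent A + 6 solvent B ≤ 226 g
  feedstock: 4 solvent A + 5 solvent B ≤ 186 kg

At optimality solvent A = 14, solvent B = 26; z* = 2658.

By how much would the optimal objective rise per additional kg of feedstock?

At the optimum: cooling uses 96 of 111 (slack = 15); reactor time uses 82 of 92 (slack = 10); catalyst uses 226 of 226 (binding); feedstock uses 186 of 186 (binding).
Since cooling, reactor time are not tight, their duals are 0.
Dual feasibility on the basic columns requires 5·y_catalyst + 4·y_feedstock = 58, 6·y_catalyst + 5·y_feedstock = 71.
Solving: y_catalyst = 6, y_feedstock = 7.
Shadow price of feedstock = 7.

7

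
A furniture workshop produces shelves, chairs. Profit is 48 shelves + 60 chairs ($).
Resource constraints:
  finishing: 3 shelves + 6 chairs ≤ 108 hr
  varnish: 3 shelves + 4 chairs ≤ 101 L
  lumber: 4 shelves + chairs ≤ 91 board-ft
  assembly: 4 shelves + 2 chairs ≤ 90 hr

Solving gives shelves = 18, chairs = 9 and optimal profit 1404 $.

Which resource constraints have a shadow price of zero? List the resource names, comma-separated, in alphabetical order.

finishing: 108/108 (binding)
varnish: 90/101 (slack 11)
lumber: 81/91 (slack 10)
assembly: 90/90 (binding)
By complementary slackness, a constraint with positive slack has shadow price 0 → lumber, varnish.

lumber, varnish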